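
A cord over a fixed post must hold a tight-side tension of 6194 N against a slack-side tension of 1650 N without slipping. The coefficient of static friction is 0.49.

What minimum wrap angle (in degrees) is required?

β_min ≈ 155°

T₂/T₁ = e^{μβ} → β = ln(T₂/T₁)/μ.
β = ln(6194/1650)/0.49 = 1.323/0.49 = 2.7 rad.
In degrees: β = 2.7 × 180/π = 155°.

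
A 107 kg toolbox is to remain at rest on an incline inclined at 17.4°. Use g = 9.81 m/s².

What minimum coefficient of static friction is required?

μ_s,min ≈ 0.313

At the slip threshold m g sin θ = μ_s m g cos θ, so μ_s,min = tan θ.
μ_s,min = tan 17.4° = 0.313.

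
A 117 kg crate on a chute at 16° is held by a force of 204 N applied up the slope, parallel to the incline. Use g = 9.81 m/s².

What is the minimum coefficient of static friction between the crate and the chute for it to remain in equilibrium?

μ_s,min ≈ 0.102

N = m g cos θ = 1103 N.
Friction must make up the shortfall along the incline: f = m g sin θ − P = 316.4 − 204 = 112.4 N.
At the threshold f = μ_s N, so μ_s,min = 112.4/1103 = 0.102.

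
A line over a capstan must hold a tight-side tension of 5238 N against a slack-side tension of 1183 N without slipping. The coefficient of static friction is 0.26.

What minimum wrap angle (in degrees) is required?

T₂/T₁ = e^{μβ} → β = ln(T₂/T₁)/μ.
β = ln(5238/1183)/0.26 = 1.488/0.26 = 5.723 rad.
In degrees: β = 5.723 × 180/π = 328°.

β_min ≈ 328°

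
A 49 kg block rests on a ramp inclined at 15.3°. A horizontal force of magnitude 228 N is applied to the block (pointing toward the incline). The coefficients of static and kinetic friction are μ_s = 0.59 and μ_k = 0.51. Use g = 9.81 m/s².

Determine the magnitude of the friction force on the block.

Resolve perpendicular to the incline: N = m g cos θ + P sin θ = 49×9.81×cos 15.3° + 228×sin 15.3° = 523.8 N.
Along the incline, the net driving force (taking up-slope positive) is P cos θ − m g sin θ = 219.9 − 126.8 = 93.08 N, so equilibrium requires friction f = -93.08 N (down-slope).
Maximum static friction: μ_s N = 0.59 × 523.8 = 309.1 N.
|f_req| = 93.08 ≤ 309.1 N → the block is in equilibrium; friction equals the required value.

f ≈ 93.1 N (down the incline)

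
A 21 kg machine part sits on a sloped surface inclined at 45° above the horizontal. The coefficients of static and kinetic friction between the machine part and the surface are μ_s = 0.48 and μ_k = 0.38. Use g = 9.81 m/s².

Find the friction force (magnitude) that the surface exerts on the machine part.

The normal reaction is N = m g cos θ = 145.7 N.
Along the slope the weight component is m g sin θ = 145.7 N; friction must supply exactly this, acting up-slope.
Maximum static friction available: μ_s N = 0.48 × 145.7 = 69.92 N.
|145.7| exceeds 69.92 N, so the machine part slips down-slope; friction is kinetic, f = μ_k N = 0.38×145.7 = 55.4 N.

f ≈ 55.4 N (up the incline)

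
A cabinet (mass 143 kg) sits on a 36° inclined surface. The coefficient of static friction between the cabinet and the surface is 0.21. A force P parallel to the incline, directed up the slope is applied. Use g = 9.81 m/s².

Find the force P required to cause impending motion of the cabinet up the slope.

P ≈ 1060 N

At impending motion up the slope, friction acts down-slope at its limit: f = μ_s N.
P is parallel to the surface, so N = m g cos θ = 1130 N.
Along the incline: P = m g sin θ + μ_s N = 825 + 0.21×1130 = 1060 N.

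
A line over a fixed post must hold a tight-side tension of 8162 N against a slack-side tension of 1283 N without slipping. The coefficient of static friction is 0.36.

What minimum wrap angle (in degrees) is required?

T₂/T₁ = e^{μβ} → β = ln(T₂/T₁)/μ.
β = ln(8162/1283)/0.36 = 1.85/0.36 = 5.14 rad.
In degrees: β = 5.14 × 180/π = 294°.

β_min ≈ 294°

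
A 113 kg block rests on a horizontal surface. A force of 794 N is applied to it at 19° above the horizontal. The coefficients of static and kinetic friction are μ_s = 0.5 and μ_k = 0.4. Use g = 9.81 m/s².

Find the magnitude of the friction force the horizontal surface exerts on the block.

N = m g − P sin α = 1109 − 794×sin 19° = 850 N.
For equilibrium, f = P cos α = 794×cos 19° = 750.7 N.
The static-friction limit is μ_s N = 425 N.
The required friction exceeds μ_s N, so the block moves and f = μ_k N = 340 N.

f ≈ 340 N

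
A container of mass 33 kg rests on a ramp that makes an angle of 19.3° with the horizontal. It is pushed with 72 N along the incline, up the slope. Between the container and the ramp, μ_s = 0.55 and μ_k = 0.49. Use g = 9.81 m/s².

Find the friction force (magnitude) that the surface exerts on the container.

f ≈ 35 N (up the incline)

The normal reaction is N = m g cos θ = 305.5 N.
The friction needed for equilibrium is m g sin θ − P = 107 − 72 = 35 N, measured positive up-slope.
The static-friction ceiling is μ_s N = 0.55 × 305.5 = 168 N.
Since |35| ≤ 168 N, static friction is sufficient; f equals the required value, not μ_s N.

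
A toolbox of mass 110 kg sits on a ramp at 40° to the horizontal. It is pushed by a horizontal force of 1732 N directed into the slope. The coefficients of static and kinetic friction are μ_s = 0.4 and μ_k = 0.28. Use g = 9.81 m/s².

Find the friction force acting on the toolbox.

Normal direction: N = m g cos θ + P sin θ = 1940 N.
Along the incline, the net driving force (taking up-slope positive) is P cos θ − m g sin θ = 1327 − 693.6 = 633.2 N, so equilibrium requires friction f = -633.2 N (down-slope).
Maximum static friction: μ_s N = 0.4 × 1940 = 776 N.
|f_req| = 633.2 ≤ 776 N → the toolbox is in equilibrium; friction equals the required value.

f ≈ 633 N (down the incline)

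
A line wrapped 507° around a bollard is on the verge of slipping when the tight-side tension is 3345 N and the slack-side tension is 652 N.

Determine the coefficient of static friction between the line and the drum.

μ ≈ 0.185

T₂/T₁ = e^{μβ} → μ = ln(T₂/T₁)/β.
β = 507° = 8.849 rad.
μ = ln(3345/652)/8.849 = ln(5.13)/8.849 = 0.185.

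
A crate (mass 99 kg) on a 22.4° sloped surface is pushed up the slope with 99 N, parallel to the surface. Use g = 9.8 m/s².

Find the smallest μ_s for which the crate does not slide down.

N = m g cos θ = 897 N.
Friction must make up the shortfall along the incline: f = m g sin θ − P = 369.7 − 99 = 270.7 N.
At the threshold f = μ_s N, so μ_s,min = 270.7/897 = 0.302.

μ_s,min ≈ 0.302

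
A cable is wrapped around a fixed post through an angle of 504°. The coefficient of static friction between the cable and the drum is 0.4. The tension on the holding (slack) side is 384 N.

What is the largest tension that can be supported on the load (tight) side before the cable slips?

T_max ≈ 13000 N

At impending slip the capstan equation gives T₂/T₁ = e^{μβ} with β in radians.
β = 504° × π/180 = 8.796 rad.
e^{μβ} = e^{0.4×8.796} = 33.74.
T₂ = T₁ · e^{μβ} = 384 × 33.74 = 13000 N.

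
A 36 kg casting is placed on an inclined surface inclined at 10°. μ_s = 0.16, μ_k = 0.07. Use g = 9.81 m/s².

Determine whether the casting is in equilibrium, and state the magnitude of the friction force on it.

f ≈ 24.3 N

N = m g cos θ = 348 N.
Down-slope weight component: m g sin θ = 61.3 N.
μ_s N = 55.6 N.
61.3 > 55.6 N, so it slides; kinetic friction f = μ_k N = 0.07×348 = 24.3 N.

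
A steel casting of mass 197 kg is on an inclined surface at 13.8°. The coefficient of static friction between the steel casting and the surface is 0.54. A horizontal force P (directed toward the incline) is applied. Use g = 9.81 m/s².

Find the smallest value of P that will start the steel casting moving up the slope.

At impending motion up the slope, friction acts down-slope at its limit: f = μ_s N.
Perpendicular to the incline: N = m g cos θ + P sin θ.
Along the incline: P cos θ = m g sin θ + μ_s N = m g sin θ + μ_s (m g cos θ + P sin θ).
Solving, P (cos θ − μ_s sin θ) = m g (sin θ + μ_s cos θ), so P = 197×9.81×(sin 13.8° + 0.54 cos 13.8°)/(cos 13.8° − 0.54 sin 13.8°) = 1930×0.7629/0.8423 = 1750 N.

P ≈ 1750 N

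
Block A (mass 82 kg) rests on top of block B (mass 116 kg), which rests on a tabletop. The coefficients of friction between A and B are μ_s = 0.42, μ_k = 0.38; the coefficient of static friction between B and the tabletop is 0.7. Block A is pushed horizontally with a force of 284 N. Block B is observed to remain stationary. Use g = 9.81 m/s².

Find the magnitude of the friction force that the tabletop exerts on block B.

Between the blocks, N₁ = m_A g = 804.4 N.
So the A–B interface can sustain at most μ_s N₁ = 337.9 N of static friction.
P = 284 N is within that limit, so A and B move together (both at rest); the A–B friction is simply f₁ = P = 284 N.
B experiences an equal 284 N forward from A (third law). B is in equilibrium, so the floor supplies f₂ = 284 N of static friction (limit μ_s(m_A+m_B)g = 1360 N, not exceeded).

f ≈ 284 N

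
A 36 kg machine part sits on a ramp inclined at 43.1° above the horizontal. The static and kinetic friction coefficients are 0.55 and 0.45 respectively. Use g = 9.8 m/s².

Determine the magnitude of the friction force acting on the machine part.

f ≈ 116 N (up the incline)

Normal force: N = m g cos θ = 36 × 9.8 × cos 43.1° = 257.6 N.
For equilibrium along the incline, friction must balance the weight component: f = m g sin θ = 241.1 N up the slope.
Static friction can supply at most μ_s N = 141.7 N.
|241.1| exceeds 141.7 N, so the machine part slips down-slope; friction is kinetic, f = μ_k N = 0.45×257.6 = 116 N.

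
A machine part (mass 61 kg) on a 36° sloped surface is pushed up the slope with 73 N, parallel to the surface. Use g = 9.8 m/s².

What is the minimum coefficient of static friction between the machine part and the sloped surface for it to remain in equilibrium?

N = m g cos θ = 483.6 N.
Friction must make up the shortfall along the incline: f = m g sin θ − P = 351.4 − 73 = 278.4 N.
At the threshold f = μ_s N, so μ_s,min = 278.4/483.6 = 0.576.

μ_s,min ≈ 0.576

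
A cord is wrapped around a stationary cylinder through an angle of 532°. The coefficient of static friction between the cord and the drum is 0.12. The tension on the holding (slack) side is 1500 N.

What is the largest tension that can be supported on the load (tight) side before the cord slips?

T_max ≈ 4570 N

At impending slip the capstan equation gives T₂/T₁ = e^{μβ} with β in radians.
β = 532° × π/180 = 9.285 rad.
e^{μβ} = e^{0.12×9.285} = 3.047.
T₂ = T₁ · e^{μβ} = 1500 × 3.047 = 4570 N.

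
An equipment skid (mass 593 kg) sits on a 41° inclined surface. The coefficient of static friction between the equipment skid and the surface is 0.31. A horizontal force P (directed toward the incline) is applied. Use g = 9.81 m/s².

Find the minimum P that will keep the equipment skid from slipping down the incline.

The equipment skid tends to slide down (tan θ > μ_s), so at the point of impending slip friction acts up-slope at its limit: f = μ_s N.
Perpendicular to the incline: N = m g cos θ + P sin θ.
Along the incline: P cos θ + μ_s N = m g sin θ, i.e. P cos θ + μ_s (m g cos θ + P sin θ) = m g sin θ.
Solving, P (cos θ + μ_s sin θ) = m g (sin θ − μ_s cos θ), so P = 5820×0.4221/0.9581 = 2560 N.

P_min ≈ 2560 N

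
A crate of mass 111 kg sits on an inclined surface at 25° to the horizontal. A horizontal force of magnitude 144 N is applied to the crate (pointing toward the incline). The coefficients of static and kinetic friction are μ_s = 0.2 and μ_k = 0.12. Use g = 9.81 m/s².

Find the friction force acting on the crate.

The horizontal push has a component P sin θ into the surface, so N = m g cos θ + P sin θ = 986.9 + 60.86 = 1048 N.
Parallel to the incline: P cos θ − m g sin θ = 130.5 − 460.2 = -329.7 N; the friction needed to balance this is 329.7 N acting up the slope.
Maximum static friction: μ_s N = 0.2 × 1048 = 209.5 N.
|f_req| = 329.7 > 209.5 N → the crate slides down the incline; f = μ_k N = 0.12 × 1048 = 126 N.

f ≈ 126 N (up the incline)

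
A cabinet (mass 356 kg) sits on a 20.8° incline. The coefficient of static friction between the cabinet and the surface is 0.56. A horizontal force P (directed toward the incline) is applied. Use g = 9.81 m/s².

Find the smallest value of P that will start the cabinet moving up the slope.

P ≈ 4170 N

At impending motion up the slope, friction acts down-slope at its limit: f = μ_s N.
Perpendicular to the incline: N = m g cos θ + P sin θ.
Along the incline: P cos θ = m g sin θ + μ_s N = m g sin θ + μ_s (m g cos θ + P sin θ).
Solving, P (cos θ − μ_s sin θ) = m g (sin θ + μ_s cos θ), so P = 356×9.81×(sin 20.8° + 0.56 cos 20.8°)/(cos 20.8° − 0.56 sin 20.8°) = 3490×0.8786/0.736 = 4170 N.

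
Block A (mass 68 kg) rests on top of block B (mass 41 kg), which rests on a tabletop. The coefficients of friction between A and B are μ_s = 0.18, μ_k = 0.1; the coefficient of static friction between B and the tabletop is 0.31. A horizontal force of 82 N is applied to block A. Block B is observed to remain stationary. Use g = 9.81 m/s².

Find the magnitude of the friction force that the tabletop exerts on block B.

f ≈ 82 N

Between the blocks, N₁ = m_A g = 667.1 N.
So the A–B interface can sustain at most μ_s N₁ = 120.1 N of static friction.
Since P = 82 N ≤ 120.1 N, A does not slip on B; friction on A equals P = 82 N.
By Newton's third law B feels 82 N forward from A. With B stationary, the floor's static friction on B balances it: f₂ = 82 N (well within μ_s(m_A+m_B)g = 331.5 N).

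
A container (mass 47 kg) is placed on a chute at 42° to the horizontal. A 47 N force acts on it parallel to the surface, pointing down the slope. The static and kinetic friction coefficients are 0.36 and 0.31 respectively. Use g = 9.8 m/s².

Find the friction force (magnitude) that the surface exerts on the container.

Perpendicular to the surface, N = m g cos θ = 47·9.8·cos 42° = 342.3 N.
The friction needed for equilibrium is m g sin θ + P = 308.2 + 47 = 355.2 N, measured positive up-slope.
The static-friction ceiling is μ_s N = 0.36 × 342.3 = 123.2 N.
|355.2| exceeds 123.2 N, so the container slips down-slope; friction is kinetic, f = μ_k N = 0.31×342.3 = 106 N.

f ≈ 106 N (up the incline)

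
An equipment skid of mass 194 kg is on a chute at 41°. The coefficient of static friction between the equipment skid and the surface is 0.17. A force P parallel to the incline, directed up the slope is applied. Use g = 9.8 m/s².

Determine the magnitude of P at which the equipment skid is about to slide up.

P ≈ 1490 N

At impending motion up the slope, friction acts down-slope at its limit: f = μ_s N.
P is parallel to the surface, so N = m g cos θ = 1430 N.
Along the incline: P = m g sin θ + μ_s N = 1250 + 0.17×1430 = 1490 N.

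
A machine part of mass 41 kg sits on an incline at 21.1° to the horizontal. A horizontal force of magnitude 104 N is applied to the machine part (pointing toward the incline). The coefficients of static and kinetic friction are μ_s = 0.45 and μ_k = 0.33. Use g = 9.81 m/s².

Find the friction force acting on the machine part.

f ≈ 47.8 N (up the incline)

The horizontal push has a component P sin θ into the surface, so N = m g cos θ + P sin θ = 375.2 + 37.44 = 412.7 N.
Along the incline, the net driving force (taking up-slope positive) is P cos θ − m g sin θ = 97.03 − 144.8 = -47.77 N, so equilibrium requires friction f = 47.77 N (up-slope).
Maximum static friction: μ_s N = 0.45 × 412.7 = 185.7 N.
Since 47.77 N is within the 185.7 N limit, the machine part stays put and friction is exactly 47.8 N.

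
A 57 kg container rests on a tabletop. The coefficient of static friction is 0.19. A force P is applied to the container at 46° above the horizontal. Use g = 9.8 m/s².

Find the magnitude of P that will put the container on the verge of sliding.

P ≈ 128 N

N = m g − P sin α (the pull lifts the container).
At impending slip, P cos α = μ_s N = μ_s (m g − P sin α).
Solving: P (cos α + μ_s sin α) = μ_s m g → P = 0.19×559/(cos 46° + 0.19 sin 46°) = 106/0.8313 = 128 N.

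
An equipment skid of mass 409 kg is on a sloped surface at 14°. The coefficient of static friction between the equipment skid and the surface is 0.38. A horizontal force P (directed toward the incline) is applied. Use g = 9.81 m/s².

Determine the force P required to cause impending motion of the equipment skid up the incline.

At impending motion up the slope, friction acts down-slope at its limit: f = μ_s N.
Perpendicular to the incline: N = m g cos θ + P sin θ.
Along the incline: P cos θ = m g sin θ + μ_s N = m g sin θ + μ_s (m g cos θ + P sin θ).
Solving, P (cos θ − μ_s sin θ) = m g (sin θ + μ_s cos θ), so P = 409×9.81×(sin 14° + 0.38 cos 14°)/(cos 14° − 0.38 sin 14°) = 4010×0.6106/0.8784 = 2790 N.

P ≈ 2790 N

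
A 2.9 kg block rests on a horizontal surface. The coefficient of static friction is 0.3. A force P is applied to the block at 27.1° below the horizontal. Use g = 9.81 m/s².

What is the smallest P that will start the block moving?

P ≈ 11.3 N

N = m g + P sin α (the push presses the block into the horizontal surface).
At impending slip, P cos α = μ_s N = μ_s (m g + P sin α).
Solving: P (cos α − μ_s sin α) = μ_s m g → P = 0.3×28.4/(cos 27.1° − 0.3 sin 27.1°) = 8.53/0.7535 = 11.3 N.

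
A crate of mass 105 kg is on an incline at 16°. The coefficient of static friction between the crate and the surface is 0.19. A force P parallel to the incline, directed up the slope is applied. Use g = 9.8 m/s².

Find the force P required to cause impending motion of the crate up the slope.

P ≈ 472 N

At impending motion up the slope, friction acts down-slope at its limit: f = μ_s N.
P is parallel to the surface, so N = m g cos θ = 989 N.
Along the incline: P = m g sin θ + μ_s N = 284 + 0.19×989 = 472 N.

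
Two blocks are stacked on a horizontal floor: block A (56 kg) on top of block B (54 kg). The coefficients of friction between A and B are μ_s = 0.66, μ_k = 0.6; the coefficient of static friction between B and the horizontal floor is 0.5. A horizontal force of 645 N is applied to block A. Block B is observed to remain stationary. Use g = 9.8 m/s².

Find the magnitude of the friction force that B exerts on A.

f ≈ 329 N

Between the blocks, N₁ = m_A g = 548.8 N.
So the A–B interface can sustain at most μ_s N₁ = 362.2 N of static friction.
P = 645 N exceeds that limit, so A slips over B and the interface friction becomes kinetic: f₁ = μ_k N₁ = 0.6×548.8 = 329 N.
By Newton's third law B feels 329 N forward from A. With B stationary, the floor's static friction on B balances it: f₂ = 329 N (well within μ_s(m_A+m_B)g = 539 N).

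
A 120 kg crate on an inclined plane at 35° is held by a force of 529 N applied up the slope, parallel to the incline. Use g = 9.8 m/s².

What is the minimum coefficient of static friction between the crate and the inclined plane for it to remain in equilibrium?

N = m g cos θ = 963.3 N.
Friction must make up the shortfall along the incline: f = m g sin θ − P = 674.5 − 529 = 145.5 N.
At the threshold f = μ_s N, so μ_s,min = 145.5/963.3 = 0.151.

μ_s,min ≈ 0.151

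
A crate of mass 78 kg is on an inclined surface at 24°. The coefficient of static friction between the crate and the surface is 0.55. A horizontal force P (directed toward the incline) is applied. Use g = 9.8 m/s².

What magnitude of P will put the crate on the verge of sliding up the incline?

P ≈ 1010 N

At impending motion up the slope, friction acts down-slope at its limit: f = μ_s N.
Perpendicular to the incline: N = m g cos θ + P sin θ.
Along the incline: P cos θ = m g sin θ + μ_s N = m g sin θ + μ_s (m g cos θ + P sin θ).
Solving, P (cos θ − μ_s sin θ) = m g (sin θ + μ_s cos θ), so P = 78×9.8×(sin 24° + 0.55 cos 24°)/(cos 24° − 0.55 sin 24°) = 764×0.9092/0.6898 = 1010 N.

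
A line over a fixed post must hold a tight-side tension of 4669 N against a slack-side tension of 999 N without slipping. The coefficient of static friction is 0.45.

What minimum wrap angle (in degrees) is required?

β_min ≈ 196°

T₂/T₁ = e^{μβ} → β = ln(T₂/T₁)/μ.
β = ln(4669/999)/0.45 = 1.542/0.45 = 3.427 rad.
In degrees: β = 3.427 × 180/π = 196°.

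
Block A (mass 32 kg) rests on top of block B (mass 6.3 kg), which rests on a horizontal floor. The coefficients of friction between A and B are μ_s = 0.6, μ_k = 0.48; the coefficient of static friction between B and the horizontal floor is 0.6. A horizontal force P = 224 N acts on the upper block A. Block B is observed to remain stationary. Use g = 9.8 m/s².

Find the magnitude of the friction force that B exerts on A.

Normal force at the A–B interface: N₁ = m_A g = 313.6 N.
Maximum static friction on A from B: μ_s N₁ = 0.6×313.6 = 188.2 N.
Since P = 224 N > 188.2 N, A slides on B; the A–B friction is kinetic: f₁ = μ_k N₁ = 0.48×313.6 = 151 N.
B experiences an equal 151 N forward from A (third law). B is in equilibrium, so the floor supplies f₂ = 151 N of static friction (limit μ_s(m_A+m_B)g = 225.2 N, not exceeded).

f ≈ 151 N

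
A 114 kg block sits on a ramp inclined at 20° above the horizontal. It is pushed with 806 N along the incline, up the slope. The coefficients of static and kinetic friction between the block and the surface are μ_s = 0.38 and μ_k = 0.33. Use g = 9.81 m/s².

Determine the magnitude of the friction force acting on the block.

Normal force: N = m g cos θ = 114 × 9.81 × cos 20° = 1051 N.
The friction needed for equilibrium is m g sin θ − P = 382.5 − 806 = -423.5 N, measured positive up-slope.
Static friction can supply at most μ_s N = 399.3 N.
|-423.5| exceeds 399.3 N, so the block slips up-slope; friction is kinetic, f = μ_k N = 0.33×1051 = 347 N.

f ≈ 347 N (down the incline)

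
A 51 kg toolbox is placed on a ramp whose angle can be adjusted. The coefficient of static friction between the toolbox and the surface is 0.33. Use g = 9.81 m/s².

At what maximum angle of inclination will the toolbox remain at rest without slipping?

θ_max ≈ 18.3°

At the slip threshold, m g sin θ = μ_s · m g cos θ, so tan θ = μ_s.
θ_max = arctan(0.33) = 18.3°.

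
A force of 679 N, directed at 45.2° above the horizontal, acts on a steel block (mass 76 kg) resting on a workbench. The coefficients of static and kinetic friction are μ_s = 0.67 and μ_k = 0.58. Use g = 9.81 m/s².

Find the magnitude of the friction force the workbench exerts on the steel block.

f ≈ 153 N

The vertical component of P reduces the normal force: N = m g − P sin α = 745.6 − 481.8 = 263.8 N.
For equilibrium, f = P cos α = 679×cos 45.2° = 478.4 N.
The static-friction limit is μ_s N = 176.7 N.
The required friction exceeds μ_s N, so the steel block moves and f = μ_k N = 153 N.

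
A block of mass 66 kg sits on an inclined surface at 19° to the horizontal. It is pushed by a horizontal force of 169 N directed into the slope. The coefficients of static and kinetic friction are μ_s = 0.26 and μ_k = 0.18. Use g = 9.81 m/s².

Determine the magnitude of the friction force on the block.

f ≈ 51 N (up the incline)

Normal direction: N = m g cos θ + P sin θ = 667.2 N.
Parallel to the incline: P cos θ − m g sin θ = 159.8 − 210.8 = -51 N; the friction needed to balance this is 51 N acting up the slope.
The limit of static friction is μ_s N = 173.5 N.
Since 51 N is within the 173.5 N limit, the block stays put and friction is exactly 51 N.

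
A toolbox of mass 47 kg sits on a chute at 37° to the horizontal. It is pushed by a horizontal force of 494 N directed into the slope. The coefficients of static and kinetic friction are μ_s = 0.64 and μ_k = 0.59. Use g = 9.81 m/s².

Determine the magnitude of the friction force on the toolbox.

f ≈ 117 N (down the incline)

Normal direction: N = m g cos θ + P sin θ = 665.5 N.
Along the incline, the net driving force (taking up-slope positive) is P cos θ − m g sin θ = 394.5 − 277.5 = 117 N, so equilibrium requires friction f = -117 N (down-slope).
The limit of static friction is μ_s N = 425.9 N.
Since 117 N is within the 425.9 N limit, the toolbox stays put and friction is exactly 117 N.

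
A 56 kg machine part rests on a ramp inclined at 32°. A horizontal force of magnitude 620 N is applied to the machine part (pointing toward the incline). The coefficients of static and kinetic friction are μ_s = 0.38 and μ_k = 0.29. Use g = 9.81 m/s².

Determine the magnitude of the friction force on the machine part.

f ≈ 235 N (down the incline)

The horizontal push has a component P sin θ into the surface, so N = m g cos θ + P sin θ = 465.9 + 328.5 = 794.4 N.
Along the incline, the net driving force (taking up-slope positive) is P cos θ − m g sin θ = 525.8 − 291.1 = 234.7 N, so equilibrium requires friction f = -234.7 N (down-slope).
The limit of static friction is μ_s N = 301.9 N.
|f_req| = 234.7 ≤ 301.9 N → the machine part is in equilibrium; friction equals the required value.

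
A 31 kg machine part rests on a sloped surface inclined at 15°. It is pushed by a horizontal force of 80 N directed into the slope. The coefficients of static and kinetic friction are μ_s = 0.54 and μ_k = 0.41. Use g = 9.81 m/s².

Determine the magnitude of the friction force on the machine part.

Resolve perpendicular to the incline: N = m g cos θ + P sin θ = 31×9.81×cos 15° + 80×sin 15° = 314.5 N.
Along the incline, the net driving force (taking up-slope positive) is P cos θ − m g sin θ = 77.27 − 78.71 = -1.435 N, so equilibrium requires friction f = 1.435 N (up-slope).
The limit of static friction is μ_s N = 169.8 N.
|f_req| = 1.435 ≤ 169.8 N → the machine part is in equilibrium; friction equals the required value.

f ≈ 1.44 N (up the incline)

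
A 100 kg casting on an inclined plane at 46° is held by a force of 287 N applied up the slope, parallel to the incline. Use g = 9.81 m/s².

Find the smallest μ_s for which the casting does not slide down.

μ_s,min ≈ 0.614

N = m g cos θ = 681.5 N.
Friction must make up the shortfall along the incline: f = m g sin θ − P = 705.7 − 287 = 418.7 N.
At the threshold f = μ_s N, so μ_s,min = 418.7/681.5 = 0.614.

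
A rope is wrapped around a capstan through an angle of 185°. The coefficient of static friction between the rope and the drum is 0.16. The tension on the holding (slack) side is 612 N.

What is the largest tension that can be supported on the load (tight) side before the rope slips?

T_max ≈ 1030 N

At impending slip the capstan equation gives T₂/T₁ = e^{μβ} with β in radians.
β = 185° × π/180 = 3.229 rad.
e^{μβ} = e^{0.16×3.229} = 1.676.
T₂ = T₁ · e^{μβ} = 612 × 1.676 = 1030 N.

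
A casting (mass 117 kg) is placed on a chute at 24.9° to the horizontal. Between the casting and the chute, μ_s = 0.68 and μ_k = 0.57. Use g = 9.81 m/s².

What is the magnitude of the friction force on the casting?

f ≈ 483 N (up the incline)

The normal reaction is N = m g cos θ = 1041 N.
For equilibrium along the incline, friction must balance the weight component: f = m g sin θ = 483.3 N up the slope.
Static friction can supply at most μ_s N = 707.9 N.
Since |483.3| ≤ 707.9 N, static friction is sufficient; f equals the required value, not μ_s N.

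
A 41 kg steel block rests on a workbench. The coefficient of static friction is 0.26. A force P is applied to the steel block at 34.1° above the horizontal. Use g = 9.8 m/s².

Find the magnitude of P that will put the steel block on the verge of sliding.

N = m g − P sin α (the pull lifts the steel block).
At impending slip, P cos α = μ_s N = μ_s (m g − P sin α).
Solving: P (cos α + μ_s sin α) = μ_s m g → P = 0.26×402/(cos 34.1° + 0.26 sin 34.1°) = 104/0.9738 = 107 N.

P ≈ 107 N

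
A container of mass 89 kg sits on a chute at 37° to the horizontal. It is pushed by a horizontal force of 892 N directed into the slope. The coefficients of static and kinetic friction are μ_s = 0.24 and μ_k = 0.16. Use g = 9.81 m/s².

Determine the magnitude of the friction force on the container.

Normal direction: N = m g cos θ + P sin θ = 1234 N.
Along the incline, the net driving force (taking up-slope positive) is P cos θ − m g sin θ = 712.4 − 525.4 = 186.9 N, so equilibrium requires friction f = -186.9 N (down-slope).
Maximum static friction: μ_s N = 0.24 × 1234 = 296.2 N.
Since 186.9 N is within the 296.2 N limit, the container stays put and friction is exactly 187 N.

f ≈ 187 N (down the incline)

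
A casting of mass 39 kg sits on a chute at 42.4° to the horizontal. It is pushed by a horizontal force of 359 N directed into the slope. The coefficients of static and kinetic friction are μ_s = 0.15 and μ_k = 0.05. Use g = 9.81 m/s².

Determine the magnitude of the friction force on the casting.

f ≈ 7.12 N (down the incline)

The horizontal push has a component P sin θ into the surface, so N = m g cos θ + P sin θ = 282.5 + 242.1 = 524.6 N.
Parallel to the incline: P cos θ − m g sin θ = 265.1 − 258 = 7.124 N; the friction needed to balance this is 7.124 N acting down the slope.
Maximum static friction: μ_s N = 0.15 × 524.6 = 78.69 N.
|f_req| = 7.124 ≤ 78.69 N → the casting is in equilibrium; friction equals the required value.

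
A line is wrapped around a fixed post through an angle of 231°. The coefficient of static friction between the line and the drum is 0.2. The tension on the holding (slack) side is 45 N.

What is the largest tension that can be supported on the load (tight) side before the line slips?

T_max ≈ 101 N

At impending slip the capstan equation gives T₂/T₁ = e^{μβ} with β in radians.
β = 231° × π/180 = 4.032 rad.
e^{μβ} = e^{0.2×4.032} = 2.24.
T₂ = T₁ · e^{μβ} = 45 × 2.24 = 101 N.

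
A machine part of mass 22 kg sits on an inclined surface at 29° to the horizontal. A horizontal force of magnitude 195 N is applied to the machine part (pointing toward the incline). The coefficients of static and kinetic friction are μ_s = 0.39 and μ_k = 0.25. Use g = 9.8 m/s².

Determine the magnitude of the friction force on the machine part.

f ≈ 66 N (down the incline)

Normal direction: N = m g cos θ + P sin θ = 283.1 N.
Along the incline, the net driving force (taking up-slope positive) is P cos θ − m g sin θ = 170.6 − 104.5 = 66.03 N, so equilibrium requires friction f = -66.03 N (down-slope).
Maximum static friction: μ_s N = 0.39 × 283.1 = 110.4 N.
Since 66.03 N is within the 110.4 N limit, the machine part stays put and friction is exactly 66 N.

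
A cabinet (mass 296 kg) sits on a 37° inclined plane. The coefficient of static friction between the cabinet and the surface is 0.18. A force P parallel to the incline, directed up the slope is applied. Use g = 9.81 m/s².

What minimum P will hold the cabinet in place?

P_min ≈ 1330 N

The cabinet tends to slide down (tan θ > μ_s), so at the point of impending slip friction acts up-slope at its limit: f = μ_s N.
P is parallel to the surface, so N = m g cos θ = 2320 N.
Along the incline: P + μ_s N = m g sin θ, so P = 1750 − 0.18×2320 = 1330 N.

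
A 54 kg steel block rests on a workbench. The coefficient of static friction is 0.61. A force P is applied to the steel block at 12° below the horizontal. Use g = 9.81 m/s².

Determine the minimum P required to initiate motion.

N = m g + P sin α (the push presses the steel block into the workbench).
At impending slip, P cos α = μ_s N = μ_s (m g + P sin α).
Solving: P (cos α − μ_s sin α) = μ_s m g → P = 0.61×530/(cos 12° − 0.61 sin 12°) = 323/0.8513 = 380 N.

P ≈ 380 N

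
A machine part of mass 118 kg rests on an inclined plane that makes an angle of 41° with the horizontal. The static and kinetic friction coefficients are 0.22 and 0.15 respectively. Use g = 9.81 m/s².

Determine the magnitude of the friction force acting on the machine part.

f ≈ 131 N (up the incline)

The normal reaction is N = m g cos θ = 873.6 N.
For equilibrium along the incline, friction must balance the weight component: f = m g sin θ = 759.4 N up the slope.
Maximum static friction available: μ_s N = 0.22 × 873.6 = 192.2 N.
Since |759.4| > 192.2 N, static friction cannot hold it; the machine part slides down the incline and kinetic friction applies: f = μ_k N = 0.15 × 873.6 = 131 N.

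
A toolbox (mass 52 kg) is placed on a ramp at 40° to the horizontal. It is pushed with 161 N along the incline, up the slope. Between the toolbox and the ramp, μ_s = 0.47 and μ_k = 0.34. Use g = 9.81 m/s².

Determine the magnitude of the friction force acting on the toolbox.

Perpendicular to the surface, N = m g cos θ = 52·9.81·cos 40° = 390.8 N.
The friction needed for equilibrium is m g sin θ − P = 327.9 − 161 = 166.9 N, measured positive up-slope.
Maximum static friction available: μ_s N = 0.47 × 390.8 = 183.7 N.
Since |166.9| ≤ 183.7 N, the toolbox remains in static equilibrium and friction takes exactly the required value.

f ≈ 167 N (up the incline)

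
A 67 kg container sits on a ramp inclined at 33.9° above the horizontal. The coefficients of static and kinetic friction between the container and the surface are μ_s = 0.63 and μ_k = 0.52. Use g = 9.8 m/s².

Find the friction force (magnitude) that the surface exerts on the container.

Normal force: N = m g cos θ = 67 × 9.8 × cos 33.9° = 545 N.
Along the slope the weight component is m g sin θ = 366.2 N; friction must supply exactly this, acting up-slope.
The static-friction ceiling is μ_s N = 0.63 × 545 = 343.3 N.
|366.2| exceeds 343.3 N, so the container slips down-slope; friction is kinetic, f = μ_k N = 0.52×545 = 283 N.

f ≈ 283 N (up the incline)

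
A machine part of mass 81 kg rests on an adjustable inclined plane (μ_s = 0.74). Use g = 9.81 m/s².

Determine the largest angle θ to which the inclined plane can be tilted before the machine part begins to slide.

θ_max ≈ 36.5°

At the slip threshold, m g sin θ = μ_s · m g cos θ, so tan θ = μ_s.
θ_max = arctan(0.74) = 36.5°.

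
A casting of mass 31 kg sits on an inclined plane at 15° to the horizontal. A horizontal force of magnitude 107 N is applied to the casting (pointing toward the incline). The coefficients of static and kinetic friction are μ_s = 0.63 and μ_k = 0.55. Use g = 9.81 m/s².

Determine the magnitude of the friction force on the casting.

f ≈ 24.6 N (down the incline)

Normal direction: N = m g cos θ + P sin θ = 321.4 N.
Parallel to the incline: P cos θ − m g sin θ = 103.4 − 78.71 = 24.64 N; the friction needed to balance this is 24.64 N acting down the slope.
The limit of static friction is μ_s N = 202.5 N.
Since 24.64 N is within the 202.5 N limit, the casting stays put and friction is exactly 24.6 N.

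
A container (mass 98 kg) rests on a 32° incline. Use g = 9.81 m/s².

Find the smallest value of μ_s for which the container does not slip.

μ_s,min ≈ 0.625

At the slip threshold m g sin θ = μ_s m g cos θ, so μ_s,min = tan θ.
μ_s,min = tan 32° = 0.625.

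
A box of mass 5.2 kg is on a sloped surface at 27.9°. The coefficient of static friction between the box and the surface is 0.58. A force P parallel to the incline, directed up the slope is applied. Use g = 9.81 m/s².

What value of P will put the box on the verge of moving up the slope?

At impending motion up the slope, friction acts down-slope at its limit: f = μ_s N.
P is parallel to the surface, so N = m g cos θ = 45.1 N.
Along the incline: P = m g sin θ + μ_s N = 23.9 + 0.58×45.1 = 50 N.

P ≈ 50 N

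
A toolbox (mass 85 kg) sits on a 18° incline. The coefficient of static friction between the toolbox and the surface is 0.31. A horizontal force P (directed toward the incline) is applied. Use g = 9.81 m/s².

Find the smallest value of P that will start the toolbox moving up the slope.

P ≈ 589 N

At impending motion up the slope, friction acts down-slope at its limit: f = μ_s N.
Perpendicular to the incline: N = m g cos θ + P sin θ.
Along the incline: P cos θ = m g sin θ + μ_s N = m g sin θ + μ_s (m g cos θ + P sin θ).
Solving, P (cos θ − μ_s sin θ) = m g (sin θ + μ_s cos θ), so P = 85×9.81×(sin 18° + 0.31 cos 18°)/(cos 18° − 0.31 sin 18°) = 834×0.6038/0.8553 = 589 N.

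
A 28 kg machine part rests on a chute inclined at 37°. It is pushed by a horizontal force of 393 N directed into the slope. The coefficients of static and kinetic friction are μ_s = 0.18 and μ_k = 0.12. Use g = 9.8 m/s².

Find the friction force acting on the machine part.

f ≈ 54.7 N (down the incline)

The horizontal push has a component P sin θ into the surface, so N = m g cos θ + P sin θ = 219.1 + 236.5 = 455.7 N.
Parallel to the incline: P cos θ − m g sin θ = 313.9 − 165.1 = 148.7 N; the friction needed to balance this is 148.7 N acting down the slope.
The limit of static friction is μ_s N = 82.02 N.
The required 148.7 N exceeds the static limit, so the machine part slides up-slope and f = μ_k N = 0.12×455.7 = 54.7 N.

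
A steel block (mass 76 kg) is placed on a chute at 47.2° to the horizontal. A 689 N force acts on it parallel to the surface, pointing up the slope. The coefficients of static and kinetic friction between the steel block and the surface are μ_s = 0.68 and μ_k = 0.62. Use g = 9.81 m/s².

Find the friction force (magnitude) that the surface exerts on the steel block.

f ≈ 142 N (down the incline)

The normal reaction is N = m g cos θ = 506.6 N.
Parallel to the incline, ΣF = 0 gives f = m g sin θ − P = 547 − 689 = -142 N (up-slope positive).
The static-friction ceiling is μ_s N = 0.68 × 506.6 = 344.5 N.
Since |-142| ≤ 344.5 N, no slip — friction simply equals what equilibrium demands.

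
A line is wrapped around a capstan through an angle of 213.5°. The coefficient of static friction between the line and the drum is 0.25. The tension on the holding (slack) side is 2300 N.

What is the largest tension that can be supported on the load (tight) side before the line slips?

At impending slip the capstan equation gives T₂/T₁ = e^{μβ} with β in radians.
β = 213.5° × π/180 = 3.726 rad.
e^{μβ} = e^{0.25×3.726} = 2.538.
T₂ = T₁ · e^{μβ} = 2300 × 2.538 = 5840 N.

T_max ≈ 5840 N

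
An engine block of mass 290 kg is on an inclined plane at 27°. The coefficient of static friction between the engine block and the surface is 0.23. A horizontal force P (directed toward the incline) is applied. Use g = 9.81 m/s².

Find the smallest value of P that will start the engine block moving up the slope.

P ≈ 2380 N

At impending motion up the slope, friction acts down-slope at its limit: f = μ_s N.
Perpendicular to the incline: N = m g cos θ + P sin θ.
Along the incline: P cos θ = m g sin θ + μ_s N = m g sin θ + μ_s (m g cos θ + P sin θ).
Solving, P (cos θ − μ_s sin θ) = m g (sin θ + μ_s cos θ), so P = 290×9.81×(sin 27° + 0.23 cos 27°)/(cos 27° − 0.23 sin 27°) = 2840×0.6589/0.7866 = 2380 N.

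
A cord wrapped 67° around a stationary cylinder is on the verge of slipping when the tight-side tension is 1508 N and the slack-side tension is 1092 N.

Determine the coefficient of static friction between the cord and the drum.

μ ≈ 0.276

T₂/T₁ = e^{μβ} → μ = ln(T₂/T₁)/β.
β = 67° = 1.169 rad.
μ = ln(1508/1092)/1.169 = ln(1.381)/1.169 = 0.276.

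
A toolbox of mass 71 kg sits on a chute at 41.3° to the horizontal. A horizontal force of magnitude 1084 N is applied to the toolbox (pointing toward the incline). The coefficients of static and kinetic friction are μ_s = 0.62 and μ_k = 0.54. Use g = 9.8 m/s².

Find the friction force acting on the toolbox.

Resolve perpendicular to the incline: N = m g cos θ + P sin θ = 71×9.8×cos 41.3° + 1084×sin 41.3° = 1238 N.
Parallel to the incline: P cos θ − m g sin θ = 814.4 − 459.2 = 355.1 N; the friction needed to balance this is 355.1 N acting down the slope.
Maximum static friction: μ_s N = 0.62 × 1238 = 767.7 N.
Since 355.1 N is within the 767.7 N limit, the toolbox stays put and friction is exactly 355 N.

f ≈ 355 N (down the incline)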